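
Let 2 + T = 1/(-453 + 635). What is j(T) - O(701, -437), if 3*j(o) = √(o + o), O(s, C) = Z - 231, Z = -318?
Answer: 549 + 11*I*√273/273 ≈ 549.0 + 0.66575*I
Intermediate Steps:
O(s, C) = -549 (O(s, C) = -318 - 231 = -549)
T = -363/182 (T = -2 + 1/(-453 + 635) = -2 + 1/182 = -363/182 ≈ -1.9945)
j(o) = √2*√o/3 (j(o) = √(o + o)/3 = √(2*o)/3 = (√2*√o)/3 = √2*√o/3)
j(T) - O(701, -437) = √2*√(-363/182)/3 - 1*(-549) = √2*(11*I*√546/182)/3 + 549 = 11*I*√273/273 + 549 = 549 + 11*I*√273/273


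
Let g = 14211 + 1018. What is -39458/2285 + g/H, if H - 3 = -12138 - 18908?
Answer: -1259692959/70933255 ≈ -17.759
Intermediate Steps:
H = -31043 (H = 3 + (-12138 - 18908) = 3 - 31046 = -31043)
g = 15229
-39458/2285 + g/H = -39458/2285 + 15229/(-31043) = -39458*1/2285 + 15229*(-1/31043) = -39458/2285 - 15229/31043 = -1259692959/70933255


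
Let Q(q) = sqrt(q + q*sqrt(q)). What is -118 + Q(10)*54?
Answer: -118 + 54*sqrt(10 + 10*sqrt(10)) ≈ 230.38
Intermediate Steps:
Q(q) = sqrt(q + q**(3/2))
-118 + Q(10)*54 = -118 + sqrt(10 + 10**(3/2))*54 = -118 + sqrt(10 + 10*sqrt(10))*54 = -118 + 54*sqrt(10 + 10*sqrt(10))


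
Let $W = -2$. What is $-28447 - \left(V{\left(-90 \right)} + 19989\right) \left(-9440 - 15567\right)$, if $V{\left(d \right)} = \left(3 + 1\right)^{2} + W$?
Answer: $500186574$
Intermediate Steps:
$V{\left(d \right)} = 14$ ($V{\left(d \right)} = \left(3 + 1\right)^{2} - 2 = 4^{2} - 2 = 16 - 2 = 14$)
$-28447 - \left(V{\left(-90 \right)} + 19989\right) \left(-9440 - 15567\right) = -28447 - \left(14 + 19989\right) \left(-9440 - 15567\right) = -28447 - 20003 \left(-25007\right) = -28447 - -500215021 = -28447 + 500215021 = 500186574$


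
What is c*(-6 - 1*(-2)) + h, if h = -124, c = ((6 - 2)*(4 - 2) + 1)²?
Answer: -448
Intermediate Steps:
c = 81 (c = (4*2 + 1)² = (8 + 1)² = 9² = 81)
c*(-6 - 1*(-2)) + h = 81*(-6 - 1*(-2)) - 124 = 81*(-6 + 2) - 124 = 81*(-4) - 124 = -324 - 124 = -448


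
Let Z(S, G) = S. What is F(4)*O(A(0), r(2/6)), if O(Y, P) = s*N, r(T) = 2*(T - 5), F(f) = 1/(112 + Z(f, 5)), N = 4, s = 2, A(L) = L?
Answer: 2/29 ≈ 0.068966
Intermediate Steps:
F(f) = 1/(112 + f)
r(T) = -10 + 2*T (r(T) = 2*(-5 + T) = -10 + 2*T)
O(Y, P) = 8 (O(Y, P) = 2*4 = 8)
F(4)*O(A(0), r(2/6)) = 8/(112 + 4) = 8/116 = (1/116)*8 = 2/29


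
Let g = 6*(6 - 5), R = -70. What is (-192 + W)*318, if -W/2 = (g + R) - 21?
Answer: -6996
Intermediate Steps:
g = 6 (g = 6*1 = 6)
W = 170 (W = -2*((6 - 70) - 21) = -2*(-64 - 21) = -2*(-85) = 170)
(-192 + W)*318 = (-192 + 170)*318 = -22*318 = -6996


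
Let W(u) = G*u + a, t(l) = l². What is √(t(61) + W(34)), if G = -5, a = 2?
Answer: √3553 ≈ 59.607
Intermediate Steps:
W(u) = 2 - 5*u (W(u) = -5*u + 2 = 2 - 5*u)
√(t(61) + W(34)) = √(61² + (2 - 5*34)) = √(3721 + (2 - 170)) = √(3721 - 168) = √3553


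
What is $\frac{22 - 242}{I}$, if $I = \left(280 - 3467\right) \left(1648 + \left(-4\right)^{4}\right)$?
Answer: $\frac{55}{1517012} \approx 3.6255 \cdot 10^{-5}$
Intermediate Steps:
$I = -6068048$ ($I = - 3187 \left(1648 + 256\right) = \left(-3187\right) 1904 = -6068048$)
$\frac{22 - 242}{I} = \frac{22 - 242}{-6068048} = \left(22 - 242\right) \left(- \frac{1}{6068048}\right) = \left(-220\right) \left(- \frac{1}{6068048}\right) = \frac{55}{1517012}$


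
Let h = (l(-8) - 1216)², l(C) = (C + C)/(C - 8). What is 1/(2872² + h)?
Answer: 1/9724609 ≈ 1.0283e-7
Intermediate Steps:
l(C) = 2*C/(-8 + C) (l(C) = (2*C)/(-8 + C) = 2*C/(-8 + C))
h = 1476225 (h = (2*(-8)/(-8 - 8) - 1216)² = (2*(-8)/(-16) - 1216)² = (2*(-8)*(-1/16) - 1216)² = (1 - 1216)² = (-1215)² = 1476225)
1/(2872² + h) = 1/(2872² + 1476225) = 1/(8248384 + 1476225) = 1/9724609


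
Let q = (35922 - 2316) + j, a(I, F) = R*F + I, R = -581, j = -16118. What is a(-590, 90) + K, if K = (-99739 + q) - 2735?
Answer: -137866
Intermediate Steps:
a(I, F) = I - 581*F (a(I, F) = -581*F + I = I - 581*F)
q = 17488 (q = (35922 - 2316) - 16118 = 33606 - 16118 = 17488)
K = -84986 (K = (-99739 + 17488) - 2735 = -82251 - 2735 = -84986)
a(-590, 90) + K = (-590 - 581*90) - 84986 = (-590 - 52290) - 84986 = -52880 - 84986 = -137866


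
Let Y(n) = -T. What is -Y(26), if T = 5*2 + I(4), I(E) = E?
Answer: 14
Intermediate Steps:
T = 14 (T = 5*2 + 4 = 10 + 4 = 14)
Y(n) = -14 (Y(n) = -1*14 = -14)
-Y(26) = -1*(-14) = 14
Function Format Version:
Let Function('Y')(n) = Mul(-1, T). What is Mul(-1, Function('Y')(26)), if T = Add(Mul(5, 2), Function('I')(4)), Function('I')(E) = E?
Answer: 14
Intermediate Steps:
T = 14 (T = Add(Mul(5, 2), 4) = Add(10, 4) = 14)
Function('Y')(n) = -14 (Function('Y')(n) = Mul(-1, 14) = -14)
Mul(-1, Function('Y')(26)) = Mul(-1, -14) = 14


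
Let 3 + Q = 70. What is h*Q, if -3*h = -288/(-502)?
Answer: -3216/251 ≈ -12.813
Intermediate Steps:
Q = 67 (Q = -3 + 70 = 67)
h = -48/251 (h = -(-96)/(-502) = -(-96)*(-1)/502 = -⅓*144/251 = -48/251 ≈ -0.19124)
h*Q = -48/251*67 = -3216/251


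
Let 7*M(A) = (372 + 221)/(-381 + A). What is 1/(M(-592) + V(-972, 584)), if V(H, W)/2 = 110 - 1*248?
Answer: -6811/1880429 ≈ -0.0036220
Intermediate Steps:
V(H, W) = -276 (V(H, W) = 2*(110 - 1*248) = 2*(110 - 248) = 2*(-138) = -276)
M(A) = 593/(7*(-381 + A)) (M(A) = ((372 + 221)/(-381 + A))/7 = (593/(-381 + A))/7 = 593/(7*(-381 + A)))
1/(M(-592) + V(-972, 584)) = 1/(593/(7*(-381 - 592)) - 276) = 1/((593/7)/(-973) - 276) = 1/((593/7)*(-1/973) - 276) = 1/(-593/6811 - 276) = 1/(-1880429/6811) = -6811/1880429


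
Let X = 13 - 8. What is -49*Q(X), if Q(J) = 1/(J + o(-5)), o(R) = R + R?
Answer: 49/5 ≈ 9.8000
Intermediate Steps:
o(R) = 2*R
X = 5
Q(J) = 1/(-10 + J) (Q(J) = 1/(J + 2*(-5)) = 1/(J - 10) = 1/(-10 + J))
-49*Q(X) = -49/(-10 + 5) = -49/(-5) = -49*(-⅕) = 49/5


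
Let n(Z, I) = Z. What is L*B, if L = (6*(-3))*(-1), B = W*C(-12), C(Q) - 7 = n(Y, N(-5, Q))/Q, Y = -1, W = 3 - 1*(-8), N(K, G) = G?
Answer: 2805/2 ≈ 1402.5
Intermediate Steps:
W = 11 (W = 3 + 8 = 11)
C(Q) = 7 - 1/Q
B = 935/12 (B = 11*(7 - 1/(-12)) = 11*(7 - 1*(-1/12)) = 11*(7 + 1/12) = 11*(85/12) = 935/12 ≈ 77.917)
L = 18 (L = -18*(-1) = 18)
L*B = 18*(935/12) = 2805/2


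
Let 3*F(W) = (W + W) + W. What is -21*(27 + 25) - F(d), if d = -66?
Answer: -1026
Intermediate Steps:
F(W) = W (F(W) = ((W + W) + W)/3 = (2*W + W)/3 = (3*W)/3 = W)
-21*(27 + 25) - F(d) = -21*(27 + 25) - 1*(-66) = -21*52 + 66 = -1092 + 66 = -1026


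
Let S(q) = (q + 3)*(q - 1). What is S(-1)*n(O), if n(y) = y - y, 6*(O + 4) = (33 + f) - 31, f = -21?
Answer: 0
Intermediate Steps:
S(q) = (-1 + q)*(3 + q) (S(q) = (3 + q)*(-1 + q) = (-1 + q)*(3 + q))
O = -43/6 (O = -4 + ((33 - 21) - 31)/6 = -4 + (12 - 31)/6 = -4 + (⅙)*(-19) = -4 - 19/6 = -43/6 ≈ -7.1667)
n(y) = 0
S(-1)*n(O) = (-3 + (-1)² + 2*(-1))*0 = (-3 + 1 - 2)*0 = -4*0 = 0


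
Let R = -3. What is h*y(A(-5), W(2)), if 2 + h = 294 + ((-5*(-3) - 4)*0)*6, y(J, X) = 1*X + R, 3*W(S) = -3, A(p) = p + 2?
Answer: -1168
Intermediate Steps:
A(p) = 2 + p
W(S) = -1 (W(S) = (⅓)*(-3) = -1)
y(J, X) = -3 + X (y(J, X) = 1*X - 3 = X - 3 = -3 + X)
h = 292 (h = -2 + (294 + ((-5*(-3) - 4)*0)*6) = -2 + (294 + ((15 - 4)*0)*6) = -2 + (294 + (11*0)*6) = -2 + (294 + 0*6) = -2 + (294 + 0) = -2 + 294 = 292)
h*y(A(-5), W(2)) = 292*(-3 - 1) = 292*(-4) = -1168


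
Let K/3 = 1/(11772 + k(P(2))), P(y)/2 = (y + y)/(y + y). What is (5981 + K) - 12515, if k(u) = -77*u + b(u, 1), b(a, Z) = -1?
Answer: -75905475/11617 ≈ -6534.0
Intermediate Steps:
P(y) = 2 (P(y) = 2*((y + y)/(y + y)) = 2*((2*y)/((2*y))) = 2*((2*y)*(1/(2*y))) = 2*1 = 2)
k(u) = -1 - 77*u (k(u) = -77*u - 1 = -1 - 77*u)
K = 3/11617 (K = 3/(11772 + (-1 - 77*2)) = 3/(11772 + (-1 - 154)) = 3/(11772 - 155) = 3/11617 ≈ 0.00025824)
(5981 + K) - 12515 = (5981 + 3/11617) - 12515 = 69481280/11617 - 12515 = -75905475/11617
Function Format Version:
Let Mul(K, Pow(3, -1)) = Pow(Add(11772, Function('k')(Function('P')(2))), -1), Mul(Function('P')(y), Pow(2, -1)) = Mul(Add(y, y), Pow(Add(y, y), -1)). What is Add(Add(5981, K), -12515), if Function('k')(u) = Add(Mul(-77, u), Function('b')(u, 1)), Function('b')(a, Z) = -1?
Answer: Rational(-75905475, 11617) ≈ -6534.0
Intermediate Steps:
Function('P')(y) = 2 (Function('P')(y) = Mul(2, Mul(Add(y, y), Pow(Add(y, y), -1))) = Mul(2, Mul(Mul(2, y), Pow(Mul(2, y), -1))) = Mul(2, Mul(Mul(2, y), Mul(Rational(1, 2), Pow(y, -1)))) = Mul(2, 1) = 2)
Function('k')(u) = Add(-1, Mul(-77, u)) (Function('k')(u) = Add(Mul(-77, u), -1) = Add(-1, Mul(-77, u)))
K = Rational(3, 11617) (K = Mul(3, Pow(Add(11772, Add(-1, Mul(-77, 2))), -1)) = Mul(3, Pow(Add(11772, Add(-1, -154)), -1)) = Mul(3, Pow(Add(11772, -155), -1)) = Mul(3, Pow(11617, -1)) = Mul(3, Rational(1, 11617)) = Rational(3, 11617) ≈ 0.00025824)
Add(Add(5981, K), -12515) = Add(Add(5981, Rational(3, 11617)), -12515) = Add(Rational(69481280, 11617), -12515) = Rational(-75905475, 11617)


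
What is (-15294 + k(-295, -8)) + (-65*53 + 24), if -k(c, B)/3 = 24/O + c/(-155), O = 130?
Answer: -37723346/2015 ≈ -18721.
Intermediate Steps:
k(c, B) = -36/65 + 3*c/155 (k(c, B) = -3*(24/130 + c/(-155)) = -3*(24*(1/130) + c*(-1/155)) = -3*(12/65 - c/155) = -36/65 + 3*c/155)
(-15294 + k(-295, -8)) + (-65*53 + 24) = (-15294 + (-36/65 + (3/155)*(-295))) + (-65*53 + 24) = (-15294 + (-36/65 - 177/31)) + (-3445 + 24) = (-15294 - 12621/2015) - 3421 = -30830031/2015 - 3421 = -37723346/2015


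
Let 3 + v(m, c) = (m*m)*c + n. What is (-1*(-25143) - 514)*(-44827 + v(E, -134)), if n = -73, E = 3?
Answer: -1135618561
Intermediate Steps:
v(m, c) = -76 + c*m² (v(m, c) = -3 + ((m*m)*c - 73) = -3 + (m²*c - 73) = -3 + (c*m² - 73) = -3 + (-73 + c*m²) = -76 + c*m²)
(-1*(-25143) - 514)*(-44827 + v(E, -134)) = (-1*(-25143) - 514)*(-44827 + (-76 - 134*3²)) = (25143 - 514)*(-44827 + (-76 - 134*9)) = 24629*(-44827 + (-76 - 1206)) = 24629*(-44827 - 1282) = 24629*(-46109) = -1135618561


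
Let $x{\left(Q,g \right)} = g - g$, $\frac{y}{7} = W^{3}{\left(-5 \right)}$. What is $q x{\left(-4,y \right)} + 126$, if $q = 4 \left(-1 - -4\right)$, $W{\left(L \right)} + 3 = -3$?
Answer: $126$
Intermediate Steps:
$W{\left(L \right)} = -6$ ($W{\left(L \right)} = -3 - 3 = -6$)
$q = 12$ ($q = 4 \left(-1 + 4\right) = 4 \cdot 3 = 12$)
$y = -1512$ ($y = 7 \left(-6\right)^{3} = 7 \left(-216\right) = -1512$)
$x{\left(Q,g \right)} = 0$
$q x{\left(-4,y \right)} + 126 = 12 \cdot 0 + 126 = 0 + 126 = 126$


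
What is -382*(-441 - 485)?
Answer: 353732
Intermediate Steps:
-382*(-441 - 485) = -382*(-926) = 353732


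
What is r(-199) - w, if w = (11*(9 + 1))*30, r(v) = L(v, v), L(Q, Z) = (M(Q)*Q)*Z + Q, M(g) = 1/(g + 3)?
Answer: -725405/196 ≈ -3701.0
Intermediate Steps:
M(g) = 1/(3 + g)
L(Q, Z) = Q + Q*Z/(3 + Q) (L(Q, Z) = (Q/(3 + Q))*Z + Q = Q*Z/(3 + Q) + Q = Q + Q*Z/(3 + Q))
r(v) = v*(3 + 2*v)/(3 + v) (r(v) = v*(3 + v + v)/(3 + v) = v*(3 + 2*v)/(3 + v))
w = 3300 (w = (11*10)*30 = 110*30 = 3300)
r(-199) - w = -199*(3 + 2*(-199))/(3 - 199) - 1*3300 = -199*(3 - 398)/(-196) - 3300 = -199*(-1/196)*(-395) - 3300 = -78605/196 - 3300 = -725405/196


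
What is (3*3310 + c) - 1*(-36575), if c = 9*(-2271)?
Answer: 26066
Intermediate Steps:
c = -20439
(3*3310 + c) - 1*(-36575) = (3*3310 - 20439) - 1*(-36575) = (9930 - 20439) + 36575 = -10509 + 36575 = 26066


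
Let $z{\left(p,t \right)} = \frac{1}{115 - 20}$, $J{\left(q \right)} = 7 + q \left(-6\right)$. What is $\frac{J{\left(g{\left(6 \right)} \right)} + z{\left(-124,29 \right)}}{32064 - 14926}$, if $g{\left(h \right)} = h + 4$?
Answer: $- \frac{2517}{814055} \approx -0.0030919$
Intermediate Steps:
$g{\left(h \right)} = 4 + h$
$J{\left(q \right)} = 7 - 6 q$
$z{\left(p,t \right)} = \frac{1}{95}$
$\frac{J{\left(g{\left(6 \right)} \right)} + z{\left(-124,29 \right)}}{32064 - 14926} = \frac{\left(7 - 6 \left(4 + 6\right)\right) + \frac{1}{95}}{32064 - 14926} = \frac{\left(7 - 60\right) + \frac{1}{95}}{17138} = \left(\left(7 - 60\right) + \frac{1}{95}\right) \frac{1}{17138} = \left(-53 + \frac{1}{95}\right) \frac{1}{17138} = \left(- \frac{5034}{95}\right) \frac{1}{17138} = - \frac{2517}{814055}$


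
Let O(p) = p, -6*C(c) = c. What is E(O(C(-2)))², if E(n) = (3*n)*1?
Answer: 1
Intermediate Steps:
C(c) = -c/6
E(n) = 3*n
E(O(C(-2)))² = (3*(-⅙*(-2)))² = (3*(⅓))² = 1² = 1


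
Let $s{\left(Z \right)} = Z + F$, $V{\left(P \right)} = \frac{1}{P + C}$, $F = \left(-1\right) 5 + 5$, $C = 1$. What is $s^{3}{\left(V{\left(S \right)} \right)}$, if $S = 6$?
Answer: $\frac{1}{343} \approx 0.0029155$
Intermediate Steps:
$F = 0$ ($F = -5 + 5 = 0$)
$V{\left(P \right)} = \frac{1}{1 + P}$ ($V{\left(P \right)} = \frac{1}{P + 1} = \frac{1}{1 + P}$)
$s{\left(Z \right)} = Z$ ($s{\left(Z \right)} = Z + 0 = Z$)
$s^{3}{\left(V{\left(S \right)} \right)} = \left(\frac{1}{1 + 6}\right)^{3} = \left(\frac{1}{7}\right)^{3} = \frac{1}{343}$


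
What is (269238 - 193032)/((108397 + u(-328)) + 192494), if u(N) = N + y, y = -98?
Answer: 25402/100155 ≈ 0.25363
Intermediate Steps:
u(N) = -98 + N (u(N) = N - 98 = -98 + N)
(269238 - 193032)/((108397 + u(-328)) + 192494) = (269238 - 193032)/((108397 + (-98 - 328)) + 192494) = 76206/((108397 - 426) + 192494) = 76206/(107971 + 192494) = 76206/300465 = 76206*(1/300465) = 25402/100155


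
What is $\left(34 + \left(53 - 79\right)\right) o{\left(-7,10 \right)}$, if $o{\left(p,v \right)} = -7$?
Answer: $-56$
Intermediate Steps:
$\left(34 + \left(53 - 79\right)\right) o{\left(-7,10 \right)} = \left(34 + \left(53 - 79\right)\right) \left(-7\right) = \left(34 - 26\right) \left(-7\right) = 8 \left(-7\right) = -56$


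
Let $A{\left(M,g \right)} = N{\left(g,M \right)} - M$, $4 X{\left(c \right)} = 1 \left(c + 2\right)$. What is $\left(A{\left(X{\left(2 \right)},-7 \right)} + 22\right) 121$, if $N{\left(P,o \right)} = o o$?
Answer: $2662$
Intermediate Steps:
$N{\left(P,o \right)} = o^{2}$
$X{\left(c \right)} = \frac{1}{2} + \frac{c}{4}$ ($X{\left(c \right)} = \frac{1 \left(c + 2\right)}{4} = \frac{1 \left(2 + c\right)}{4} = \frac{2 + c}{4} = \frac{1}{2} + \frac{c}{4}$)
$A{\left(M,g \right)} = M^{2} - M$
$\left(A{\left(X{\left(2 \right)},-7 \right)} + 22\right) 121 = \left(\left(\frac{1}{2} + \frac{1}{4} \cdot 2\right) \left(-1 + \left(\frac{1}{2} + \frac{1}{4} \cdot 2\right)\right) + 22\right) 121 = \left(\left(\frac{1}{2} + \frac{1}{2}\right) \left(-1 + \left(\frac{1}{2} + \frac{1}{2}\right)\right) + 22\right) 121 = \left(1 \left(-1 + 1\right) + 22\right) 121 = \left(1 \cdot 0 + 22\right) 121 = \left(0 + 22\right) 121 = 22 \cdot 121 = 2662$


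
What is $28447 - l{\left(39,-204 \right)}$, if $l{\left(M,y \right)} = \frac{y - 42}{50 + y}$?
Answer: $\frac{2190296}{77} \approx 28445.0$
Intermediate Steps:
$l{\left(M,y \right)} = \frac{-42 + y}{50 + y}$
$28447 - l{\left(39,-204 \right)} = 28447 - \frac{-42 - 204}{50 - 204} = 28447 - \frac{1}{-154} \left(-246\right) = 28447 - \left(- \frac{1}{154}\right) \left(-246\right) = 28447 - \frac{123}{77} = \frac{2190296}{77}$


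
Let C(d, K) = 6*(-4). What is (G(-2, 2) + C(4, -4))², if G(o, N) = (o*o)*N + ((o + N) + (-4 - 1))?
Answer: 441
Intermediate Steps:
G(o, N) = -5 + N + o + N*o² (G(o, N) = o²*N + ((N + o) - 5) = N*o² + (-5 + N + o) = -5 + N + o + N*o²)
C(d, K) = -24
(G(-2, 2) + C(4, -4))² = ((-5 + 2 - 2 + 2*(-2)²) - 24)² = ((-5 + 2 - 2 + 2*4) - 24)² = ((-5 + 2 - 2 + 8) - 24)² = (3 - 24)² = (-21)² = 441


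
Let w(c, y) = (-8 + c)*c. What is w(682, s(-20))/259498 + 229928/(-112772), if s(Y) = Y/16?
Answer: -978522056/3658013557 ≈ -0.26750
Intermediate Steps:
s(Y) = Y/16 (s(Y) = Y*(1/16) = Y/16)
w(c, y) = c*(-8 + c)
w(682, s(-20))/259498 + 229928/(-112772) = (682*(-8 + 682))/259498 + 229928/(-112772) = (682*674)*(1/259498) + 229928*(-1/112772) = 459668*(1/259498) - 57482/28193 = 229834/129749 - 57482/28193 = -978522056/3658013557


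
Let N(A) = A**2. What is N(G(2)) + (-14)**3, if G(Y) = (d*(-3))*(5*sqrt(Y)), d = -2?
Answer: -944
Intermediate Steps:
G(Y) = 30*sqrt(Y) (G(Y) = (-2*(-3))*(5*sqrt(Y)) = 6*(5*sqrt(Y)) = 30*sqrt(Y))
N(G(2)) + (-14)**3 = (30*sqrt(2))**2 + (-14)**3 = 1800 - 2744 = -944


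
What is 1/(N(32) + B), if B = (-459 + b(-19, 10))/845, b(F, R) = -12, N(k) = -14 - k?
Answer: -845/39341 ≈ -0.021479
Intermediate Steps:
B = -471/845 (B = (-459 - 12)/845 = -471*1/845 = -471/845 ≈ -0.55740)
1/(N(32) + B) = 1/((-14 - 1*32) - 471/845) = 1/((-14 - 32) - 471/845) = 1/(-46 - 471/845) = 1/(-39341/845) = -845/39341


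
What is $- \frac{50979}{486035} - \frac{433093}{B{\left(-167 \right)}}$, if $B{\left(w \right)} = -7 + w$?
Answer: $\frac{210489485909}{84570090} \approx 2488.9$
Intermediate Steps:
$- \frac{50979}{486035} - \frac{433093}{B{\left(-167 \right)}} = - \frac{50979}{486035} - \frac{433093}{-7 - 167} = \left(-50979\right) \frac{1}{486035} - \frac{433093}{-174} = - \frac{50979}{486035} - - \frac{433093}{174} = - \frac{50979}{486035} + \frac{433093}{174} = \frac{210489485909}{84570090}$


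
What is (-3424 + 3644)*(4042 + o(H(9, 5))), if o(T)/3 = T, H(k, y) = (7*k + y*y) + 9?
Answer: 953260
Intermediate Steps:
H(k, y) = 9 + y² + 7*k (H(k, y) = (7*k + y²) + 9 = (y² + 7*k) + 9 = 9 + y² + 7*k)
o(T) = 3*T
(-3424 + 3644)*(4042 + o(H(9, 5))) = (-3424 + 3644)*(4042 + 3*(9 + 5² + 7*9)) = 220*(4042 + 3*(9 + 25 + 63)) = 220*(4042 + 3*97) = 220*(4042 + 291) = 220*4333 = 953260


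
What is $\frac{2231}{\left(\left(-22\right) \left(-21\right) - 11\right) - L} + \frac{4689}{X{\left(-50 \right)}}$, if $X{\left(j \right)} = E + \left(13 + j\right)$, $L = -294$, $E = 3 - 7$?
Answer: $- \frac{3401834}{30545} \approx -111.37$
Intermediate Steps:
$E = -4$ ($E = 3 - 7 = -4$)
$X{\left(j \right)} = 9 + j$ ($X{\left(j \right)} = -4 + \left(13 + j\right) = 9 + j$)
$\frac{2231}{\left(\left(-22\right) \left(-21\right) - 11\right) - L} + \frac{4689}{X{\left(-50 \right)}} = \frac{2231}{\left(\left(-22\right) \left(-21\right) - 11\right) - -294} + \frac{4689}{9 - 50} = \frac{2231}{\left(462 - 11\right) + 294} + \frac{4689}{-41} = \frac{2231}{451 + 294} + 4689 \left(- \frac{1}{41}\right) = \frac{2231}{745} - \frac{4689}{41} = - \frac{3401834}{30545}$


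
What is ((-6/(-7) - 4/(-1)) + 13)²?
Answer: 15625/49 ≈ 318.88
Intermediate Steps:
((-6/(-7) - 4/(-1)) + 13)² = ((-6*(-⅐) - 4*(-1)) + 13)² = ((6/7 + 4) + 13)² = (34/7 + 13)² = (125/7)² = 15625/49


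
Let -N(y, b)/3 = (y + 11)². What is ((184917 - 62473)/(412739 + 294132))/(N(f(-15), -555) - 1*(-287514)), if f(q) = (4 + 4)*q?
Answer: 122444/178040305641 ≈ 6.8773e-7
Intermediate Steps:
f(q) = 8*q
N(y, b) = -3*(11 + y)² (N(y, b) = -3*(y + 11)² = -3*(11 + y)²)
((184917 - 62473)/(412739 + 294132))/(N(f(-15), -555) - 1*(-287514)) = ((184917 - 62473)/(412739 + 294132))/(-3*(11 + 8*(-15))² - 1*(-287514)) = (122444/706871)/(-3*(11 - 120)² + 287514) = (122444*(1/706871))/(-3*(-109)² + 287514) = 122444/(706871*(-3*11881 + 287514)) = 122444/(706871*(-35643 + 287514)) = (122444/706871)/251871 = (122444/706871)*(1/251871) = 122444/178040305641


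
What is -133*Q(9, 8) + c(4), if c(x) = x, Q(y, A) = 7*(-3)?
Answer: 2797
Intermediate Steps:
Q(y, A) = -21
-133*Q(9, 8) + c(4) = -133*(-21) + 4 = 2793 + 4 = 2797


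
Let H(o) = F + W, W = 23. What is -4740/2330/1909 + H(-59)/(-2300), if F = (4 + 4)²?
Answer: -1729893/44479700 ≈ -0.038892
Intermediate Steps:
F = 64 (F = 8² = 64)
H(o) = 87 (H(o) = 64 + 23 = 87)
-4740/2330/1909 + H(-59)/(-2300) = -4740/2330/1909 + 87/(-2300) = -4740*1/2330*(1/1909) + 87*(-1/2300) = -474/233*1/1909 - 87/2300 = -474/444797 - 87/2300 = -1729893/44479700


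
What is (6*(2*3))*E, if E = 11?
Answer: 396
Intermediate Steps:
(6*(2*3))*E = (6*(2*3))*11 = (6*6)*11 = 36*11 = 396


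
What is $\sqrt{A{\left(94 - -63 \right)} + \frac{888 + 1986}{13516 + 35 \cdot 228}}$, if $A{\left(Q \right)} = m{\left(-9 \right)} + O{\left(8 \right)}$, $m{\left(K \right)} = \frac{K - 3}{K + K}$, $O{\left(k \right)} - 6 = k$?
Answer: $\frac{\sqrt{3846894603}}{16122} \approx 3.8471$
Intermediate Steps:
$O{\left(k \right)} = 6 + k$
$m{\left(K \right)} = \frac{-3 + K}{2 K}$
$A{\left(Q \right)} = \frac{44}{3}$ ($A{\left(Q \right)} = \frac{-3 - 9}{2 \left(-9\right)} + \left(6 + 8\right) = \frac{1}{2} \left(- \frac{1}{9}\right) \left(-12\right) + 14 = \frac{2}{3} + 14 = \frac{44}{3}$)
$\sqrt{A{\left(94 - -63 \right)} + \frac{888 + 1986}{13516 + 35 \cdot 228}} = \sqrt{\frac{44}{3} + \frac{888 + 1986}{13516 + 35 \cdot 228}} = \sqrt{\frac{44}{3} + \frac{2874}{13516 + 7980}} = \sqrt{\frac{44}{3} + \frac{2874}{21496}} = \sqrt{\frac{44}{3} + 2874 \cdot \frac{1}{21496}} = \sqrt{\frac{44}{3} + \frac{1437}{10748}} = \sqrt{\frac{477223}{32244}} = \frac{\sqrt{3846894603}}{16122}$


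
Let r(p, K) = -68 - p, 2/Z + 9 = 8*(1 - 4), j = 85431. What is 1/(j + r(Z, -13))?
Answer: 33/2816981 ≈ 1.1715e-5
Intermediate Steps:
Z = -2/33 (Z = 2/(-9 + 8*(1 - 4)) = 2/(-9 + 8*(-3)) = 2/(-9 - 24) = 2/(-33) = 2*(-1/33) = -2/33 ≈ -0.060606)
1/(j + r(Z, -13)) = 1/(85431 + (-68 - 1*(-2/33))) = 1/(85431 + (-68 + 2/33)) = 1/(85431 - 2242/33) = 1/(2816981/33) = 33/2816981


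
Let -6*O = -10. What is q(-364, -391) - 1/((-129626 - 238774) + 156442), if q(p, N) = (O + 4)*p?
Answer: -1311596101/635874 ≈ -2062.7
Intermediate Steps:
O = 5/3 (O = -⅙*(-10) = 5/3 ≈ 1.6667)
q(p, N) = 17*p/3 (q(p, N) = (5/3 + 4)*p = 17*p/3)
q(-364, -391) - 1/((-129626 - 238774) + 156442) = (17/3)*(-364) - 1/((-129626 - 238774) + 156442) = -6188/3 - 1/(-368400 + 156442) = -6188/3 - 1/(-211958) = -6188/3 - 1*(-1/211958) = -6188/3 + 1/211958 = -1311596101/635874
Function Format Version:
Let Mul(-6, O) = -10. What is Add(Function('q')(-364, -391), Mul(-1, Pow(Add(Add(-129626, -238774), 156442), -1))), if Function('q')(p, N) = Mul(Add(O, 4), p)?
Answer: Rational(-1311596101, 635874) ≈ -2062.7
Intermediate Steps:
O = Rational(5, 3) (O = Mul(Rational(-1, 6), -10) = Rational(5, 3) ≈ 1.6667)
Function('q')(p, N) = Mul(Rational(17, 3), p) (Function('q')(p, N) = Mul(Add(Rational(5, 3), 4), p) = Mul(Rational(17, 3), p))
Add(Function('q')(-364, -391), Mul(-1, Pow(Add(Add(-129626, -238774), 156442), -1))) = Add(Mul(Rational(17, 3), -364), Mul(-1, Pow(Add(Add(-129626, -238774), 156442), -1))) = Add(Rational(-6188, 3), Mul(-1, Pow(Add(-368400, 156442), -1))) = Add(Rational(-6188, 3), Mul(-1, Pow(-211958, -1))) = Add(Rational(-6188, 3), Mul(-1, Rational(-1, 211958))) = Add(Rational(-6188, 3), Rational(1, 211958)) = Rational(-1311596101, 635874)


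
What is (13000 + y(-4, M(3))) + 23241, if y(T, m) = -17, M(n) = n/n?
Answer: 36224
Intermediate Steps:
M(n) = 1
(13000 + y(-4, M(3))) + 23241 = (13000 - 17) + 23241 = 12983 + 23241 = 36224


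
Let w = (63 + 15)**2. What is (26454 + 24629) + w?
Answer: 57167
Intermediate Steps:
w = 6084 (w = 78**2 = 6084)
(26454 + 24629) + w = (26454 + 24629) + 6084 = 51083 + 6084 = 57167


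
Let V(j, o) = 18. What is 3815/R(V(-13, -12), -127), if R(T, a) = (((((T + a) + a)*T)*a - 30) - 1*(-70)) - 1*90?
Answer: 3815/539446 ≈ 0.0070721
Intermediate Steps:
R(T, a) = -50 + T*a*(T + 2*a) (R(T, a) = ((((T + 2*a)*T)*a - 30) + 70) - 90 = (((T*(T + 2*a))*a - 30) + 70) - 90 = ((T*a*(T + 2*a) - 30) + 70) - 90 = ((-30 + T*a*(T + 2*a)) + 70) - 90 = (40 + T*a*(T + 2*a)) - 90 = -50 + T*a*(T + 2*a))
3815/R(V(-13, -12), -127) = 3815/(-50 - 127*18² + 2*18*(-127)²) = 3815/(-50 - 127*324 + 2*18*16129) = 3815/(-50 - 41148 + 580644) = 3815/539446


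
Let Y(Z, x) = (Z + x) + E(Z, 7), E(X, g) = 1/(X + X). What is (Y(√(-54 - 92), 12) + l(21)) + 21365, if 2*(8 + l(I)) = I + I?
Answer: 21390 + 291*I*√146/292 ≈ 21390.0 + 12.042*I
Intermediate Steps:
E(X, g) = 1/(2*X)
Y(Z, x) = Z + x + 1/(2*Z) (Y(Z, x) = (Z + x) + 1/(2*Z) = Z + x + 1/(2*Z))
l(I) = -8 + I (l(I) = -8 + (I + I)/2 = -8 + (2*I)/2 = -8 + I)
(Y(√(-54 - 92), 12) + l(21)) + 21365 = ((√(-54 - 92) + 12 + 1/(2*(√(-54 - 92)))) + (-8 + 21)) + 21365 = ((√(-146) + 12 + 1/(2*(√(-146)))) + 13) + 21365 = ((I*√146 + 12 + 1/(2*((I*√146)))) + 13) + 21365 = ((I*√146 + 12 + (-I*√146/146)/2) + 13) + 21365 = ((I*√146 + 12 - I*√146/292) + 13) + 21365 = ((12 + 291*I*√146/292) + 13) + 21365 = (25 + 291*I*√146/292) + 21365 = 21390 + 291*I*√146/292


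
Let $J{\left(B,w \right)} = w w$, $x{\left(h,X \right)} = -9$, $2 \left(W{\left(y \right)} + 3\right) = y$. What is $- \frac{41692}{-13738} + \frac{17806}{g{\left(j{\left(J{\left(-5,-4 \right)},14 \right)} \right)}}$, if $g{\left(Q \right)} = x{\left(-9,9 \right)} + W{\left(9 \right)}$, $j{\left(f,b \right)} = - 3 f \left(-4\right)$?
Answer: $- \frac{244306138}{103035} \approx -2371.1$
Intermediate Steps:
$W{\left(y \right)} = -3 + \frac{y}{2}$
$J{\left(B,w \right)} = w^{2}$
$j{\left(f,b \right)} = 12 f$
$g{\left(Q \right)} = - \frac{15}{2}$ ($g{\left(Q \right)} = -9 + \left(-3 + \frac{1}{2} \cdot 9\right) = -9 + \left(-3 + \frac{9}{2}\right) = -9 + \frac{3}{2} = - \frac{15}{2}$)
$- \frac{41692}{-13738} + \frac{17806}{g{\left(j{\left(J{\left(-5,-4 \right)},14 \right)} \right)}} = - \frac{41692}{-13738} + \frac{17806}{- \frac{15}{2}} = \left(-41692\right) \left(- \frac{1}{13738}\right) + 17806 \left(- \frac{2}{15}\right) = \frac{20846}{6869} - \frac{35612}{15} = - \frac{244306138}{103035}$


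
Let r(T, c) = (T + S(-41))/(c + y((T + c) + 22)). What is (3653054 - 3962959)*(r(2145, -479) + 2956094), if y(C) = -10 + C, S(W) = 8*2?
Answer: -1098414534677635/1199 ≈ -9.1611e+11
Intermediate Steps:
S(W) = 16
r(T, c) = (16 + T)/(12 + T + 2*c) (r(T, c) = (T + 16)/(c + (-10 + ((T + c) + 22))) = (16 + T)/(c + (-10 + (22 + T + c))) = (16 + T)/(c + (12 + T + c)) = (16 + T)/(12 + T + 2*c))
(3653054 - 3962959)*(r(2145, -479) + 2956094) = (3653054 - 3962959)*((16 + 2145)/(12 + 2145 + 2*(-479)) + 2956094) = -309905*(2161/(12 + 2145 - 958) + 2956094) = -309905*(2161/1199 + 2956094) = -309905*3544358867/1199 = -1098414534677635/1199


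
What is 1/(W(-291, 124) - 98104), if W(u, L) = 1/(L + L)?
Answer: -248/24329791 ≈ -1.0193e-5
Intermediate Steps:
W(u, L) = 1/(2*L)
1/(W(-291, 124) - 98104) = 1/((½)/124 - 98104) = 1/((½)*(1/124) - 98104) = 1/(1/248 - 98104) = 1/(-24329791/248) = -248/24329791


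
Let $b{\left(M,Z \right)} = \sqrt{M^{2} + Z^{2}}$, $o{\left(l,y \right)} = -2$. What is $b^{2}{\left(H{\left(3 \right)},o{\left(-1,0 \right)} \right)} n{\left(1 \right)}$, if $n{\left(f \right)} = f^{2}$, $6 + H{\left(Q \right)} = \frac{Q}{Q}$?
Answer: $29$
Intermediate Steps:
$H{\left(Q \right)} = -5$ ($H{\left(Q \right)} = -6 + \frac{Q}{Q} = -6 + 1 = -5$)
$b^{2}{\left(H{\left(3 \right)},o{\left(-1,0 \right)} \right)} n{\left(1 \right)} = \left(\sqrt{\left(-5\right)^{2} + \left(-2\right)^{2}}\right)^{2} \cdot 1^{2} = \left(\sqrt{25 + 4}\right)^{2} \cdot 1 = \left(\sqrt{29}\right)^{2} \cdot 1 = 29 \cdot 1 = 29$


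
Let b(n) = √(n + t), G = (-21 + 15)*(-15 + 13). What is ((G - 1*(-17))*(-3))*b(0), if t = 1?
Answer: -87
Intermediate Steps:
G = 12 (G = -6*(-2) = 12)
b(n) = √(1 + n) (b(n) = √(n + 1) = √(1 + n))
((G - 1*(-17))*(-3))*b(0) = ((12 - 1*(-17))*(-3))*√(1 + 0) = ((12 + 17)*(-3))*√1 = (29*(-3))*1 = -87*1 = -87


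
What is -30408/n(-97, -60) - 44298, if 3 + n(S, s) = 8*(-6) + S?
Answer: -1631424/37 ≈ -44093.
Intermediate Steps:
n(S, s) = -51 + S (n(S, s) = -3 + (8*(-6) + S) = -3 + (-48 + S) = -51 + S)
-30408/n(-97, -60) - 44298 = -30408/(-51 - 97) - 44298 = -30408/(-148) - 44298 = -30408*(-1/148) - 44298 = 7602/37 - 44298 = -1631424/37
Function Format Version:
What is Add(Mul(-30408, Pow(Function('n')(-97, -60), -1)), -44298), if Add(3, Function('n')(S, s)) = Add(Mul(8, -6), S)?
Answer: Rational(-1631424, 37) ≈ -44093.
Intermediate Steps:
Function('n')(S, s) = Add(-51, S) (Function('n')(S, s) = Add(-3, Add(Mul(8, -6), S)) = Add(-3, Add(-48, S)) = Add(-51, S))
Add(Mul(-30408, Pow(Function('n')(-97, -60), -1)), -44298) = Add(Mul(-30408, Pow(Add(-51, -97), -1)), -44298) = Add(Mul(-30408, Pow(-148, -1)), -44298) = Add(Mul(-30408, Rational(-1, 148)), -44298) = Add(Rational(7602, 37), -44298) = Rational(-1631424, 37)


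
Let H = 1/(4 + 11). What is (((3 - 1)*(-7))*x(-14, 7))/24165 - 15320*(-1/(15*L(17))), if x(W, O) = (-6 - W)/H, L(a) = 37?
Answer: 1641224/59607 ≈ 27.534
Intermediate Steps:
H = 1/15 ≈ 0.066667
x(W, O) = -90 - 15*W (x(W, O) = (-6 - W)/(1/15) = (-6 - W)*15 = -90 - 15*W)
(((3 - 1)*(-7))*x(-14, 7))/24165 - 15320*(-1/(15*L(17))) = (((3 - 1)*(-7))*(-90 - 15*(-14)))/24165 - 15320/(37*(-15)) = ((2*(-7))*(-90 + 210))*(1/24165) - 15320/(-555) = -14*120*(1/24165) - 15320*(-1/555) = -1680*1/24165 + 3064/111 = -112/1611 + 3064/111 = 1641224/59607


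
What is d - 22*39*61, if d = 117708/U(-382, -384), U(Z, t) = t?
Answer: -1684625/32 ≈ -52645.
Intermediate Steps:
d = -9809/32 (d = 117708/(-384) = 117708*(-1/384) = -9809/32 ≈ -306.53)
d - 22*39*61 = -9809/32 - 22*39*61 = -9809/32 - 858*61 = -9809/32 - 52338 = -1684625/32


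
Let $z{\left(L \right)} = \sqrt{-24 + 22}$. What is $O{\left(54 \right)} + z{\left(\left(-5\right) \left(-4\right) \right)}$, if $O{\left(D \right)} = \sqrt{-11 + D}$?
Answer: $\sqrt{43} + i \sqrt{2} \approx 6.5574 + 1.4142 i$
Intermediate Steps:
$z{\left(L \right)} = i \sqrt{2}$ ($z{\left(L \right)} = \sqrt{-2} = i \sqrt{2}$)
$O{\left(54 \right)} + z{\left(\left(-5\right) \left(-4\right) \right)} = \sqrt{-11 + 54} + i \sqrt{2} = \sqrt{43} + i \sqrt{2}$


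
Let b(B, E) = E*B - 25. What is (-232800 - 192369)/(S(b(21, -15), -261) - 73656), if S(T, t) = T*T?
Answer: -425169/41944 ≈ -10.137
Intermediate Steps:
b(B, E) = -25 + B*E (b(B, E) = B*E - 25 = -25 + B*E)
S(T, t) = T²
(-232800 - 192369)/(S(b(21, -15), -261) - 73656) = (-232800 - 192369)/((-25 + 21*(-15))² - 73656) = -425169/((-25 - 315)² - 73656) = -425169/((-340)² - 73656) = -425169/(115600 - 73656) = -425169/41944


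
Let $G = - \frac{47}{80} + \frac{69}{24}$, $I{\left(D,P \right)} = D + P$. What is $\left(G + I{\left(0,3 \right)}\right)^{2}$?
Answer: $\frac{178929}{6400} \approx 27.958$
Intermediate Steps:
$G = \frac{183}{80}$ ($G = \left(-47\right) \frac{1}{80} + 69 \cdot \frac{1}{24} = - \frac{47}{80} + \frac{23}{8} = \frac{183}{80} \approx 2.2875$)
$\left(G + I{\left(0,3 \right)}\right)^{2} = \left(\frac{183}{80} + \left(0 + 3\right)\right)^{2} = \left(\frac{183}{80} + 3\right)^{2} = \left(\frac{423}{80}\right)^{2} = \frac{178929}{6400}$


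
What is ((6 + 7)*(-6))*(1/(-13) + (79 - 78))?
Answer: -72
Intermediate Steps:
((6 + 7)*(-6))*(1/(-13) + (79 - 78)) = (13*(-6))*(-1/13 + 1) = -78*12/13 = -72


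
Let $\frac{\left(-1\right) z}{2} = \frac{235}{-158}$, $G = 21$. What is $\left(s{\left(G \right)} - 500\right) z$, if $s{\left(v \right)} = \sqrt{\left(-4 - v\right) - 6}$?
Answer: $- \frac{117500}{79} + \frac{235 i \sqrt{31}}{79} \approx -1487.3 + 16.562 i$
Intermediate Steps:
$s{\left(v \right)} = \sqrt{-10 - v}$
$z = \frac{235}{79}$ ($z = - 2 \frac{235}{-158} = - 2 \cdot 235 \left(- \frac{1}{158}\right) = \left(-2\right) \left(- \frac{235}{158}\right) = \frac{235}{79} \approx 2.9747$)
$\left(s{\left(G \right)} - 500\right) z = \left(\sqrt{-10 - 21} - 500\right) \frac{235}{79} = \left(\sqrt{-31} - 500\right) \frac{235}{79} = \left(i \sqrt{31} - 500\right) \frac{235}{79} = \left(-500 + i \sqrt{31}\right) \frac{235}{79} = - \frac{117500}{79} + \frac{235 i \sqrt{31}}{79}$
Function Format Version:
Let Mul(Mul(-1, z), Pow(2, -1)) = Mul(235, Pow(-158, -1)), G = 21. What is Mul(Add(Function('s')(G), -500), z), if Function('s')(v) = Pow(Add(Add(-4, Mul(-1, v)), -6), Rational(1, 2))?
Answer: Add(Rational(-117500, 79), Mul(Rational(235, 79), I, Pow(31, Rational(1, 2)))) ≈ Add(-1487.3, Mul(16.562, I))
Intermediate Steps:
Function('s')(v) = Pow(Add(-10, Mul(-1, v)), Rational(1, 2))
z = Rational(235, 79) (z = Mul(-2, Mul(235, Pow(-158, -1))) = Mul(-2, Mul(235, Rational(-1, 158))) = Mul(-2, Rational(-235, 158)) = Rational(235, 79) ≈ 2.9747)
Mul(Add(Function('s')(G), -500), z) = Mul(Add(Pow(Add(-10, Mul(-1, 21)), Rational(1, 2)), -500), Rational(235, 79)) = Mul(Add(Pow(Add(-10, -21), Rational(1, 2)), -500), Rational(235, 79)) = Mul(Add(Pow(-31, Rational(1, 2)), -500), Rational(235, 79)) = Mul(Add(Mul(I, Pow(31, Rational(1, 2))), -500), Rational(235, 79)) = Mul(Add(-500, Mul(I, Pow(31, Rational(1, 2)))), Rational(235, 79)) = Add(Rational(-117500, 79), Mul(Rational(235, 79), I, Pow(31, Rational(1, 2))))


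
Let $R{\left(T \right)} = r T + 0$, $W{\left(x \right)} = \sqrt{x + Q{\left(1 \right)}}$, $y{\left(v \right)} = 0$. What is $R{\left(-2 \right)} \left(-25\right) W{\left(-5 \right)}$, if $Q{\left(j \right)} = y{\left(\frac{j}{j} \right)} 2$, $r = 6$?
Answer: $300 i \sqrt{5} \approx 670.82 i$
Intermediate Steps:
$Q{\left(j \right)} = 0$ ($Q{\left(j \right)} = 0 \cdot 2 = 0$)
$W{\left(x \right)} = \sqrt{x}$ ($W{\left(x \right)} = \sqrt{x + 0} = \sqrt{x}$)
$R{\left(T \right)} = 6 T$ ($R{\left(T \right)} = 6 T + 0 = 6 T$)
$R{\left(-2 \right)} \left(-25\right) W{\left(-5 \right)} = 6 \left(-2\right) \left(-25\right) \sqrt{-5} = \left(-12\right) \left(-25\right) i \sqrt{5} = 300 i \sqrt{5}$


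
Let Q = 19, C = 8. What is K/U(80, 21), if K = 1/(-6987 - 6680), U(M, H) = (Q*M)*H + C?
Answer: -1/436359976 ≈ -2.2917e-9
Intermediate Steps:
U(M, H) = 8 + 19*H*M (U(M, H) = (19*M)*H + 8 = 19*H*M + 8 = 8 + 19*H*M)
K = -1/13667 (K = 1/(-13667) = -1/13667 ≈ -7.3169e-5)
K/U(80, 21) = -1/(13667*(8 + 19*21*80)) = -1/(13667*(8 + 31920)) = -1/13667/31928 = -1/13667*1/31928 = -1/436359976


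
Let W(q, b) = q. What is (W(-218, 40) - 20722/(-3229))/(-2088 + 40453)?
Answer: -136640/24776117 ≈ -0.0055150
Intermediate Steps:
(W(-218, 40) - 20722/(-3229))/(-2088 + 40453) = (-218 - 20722/(-3229))/(-2088 + 40453) = (-218 - 20722*(-1/3229))/38365 = (-218 + 20722/3229)*(1/38365) = -683200/3229*1/38365 = -136640/24776117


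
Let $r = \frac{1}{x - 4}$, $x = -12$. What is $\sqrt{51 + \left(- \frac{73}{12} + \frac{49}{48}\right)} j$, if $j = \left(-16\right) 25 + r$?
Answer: $- \frac{44807 \sqrt{15}}{64} \approx -2711.5$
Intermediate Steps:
$r = - \frac{1}{16}$ ($r = \frac{1}{-12 - 4} = \frac{1}{-16} = - \frac{1}{16} \approx -0.0625$)
$j = - \frac{6401}{16}$ ($j = \left(-16\right) 25 - \frac{1}{16} = -400 - \frac{1}{16} = - \frac{6401}{16} \approx -400.06$)
$\sqrt{51 + \left(- \frac{73}{12} + \frac{49}{48}\right)} j = \sqrt{51 + \left(- \frac{73}{12} + \frac{49}{48}\right)} \left(- \frac{6401}{16}\right) = \sqrt{51 - \frac{81}{16}} \left(- \frac{6401}{16}\right) = \sqrt{\frac{735}{16}} \left(- \frac{6401}{16}\right) = \frac{7 \sqrt{15}}{4} \left(- \frac{6401}{16}\right) = - \frac{44807 \sqrt{15}}{64}$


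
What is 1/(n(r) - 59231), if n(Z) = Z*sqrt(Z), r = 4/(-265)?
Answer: -1102266698375/65288358811449689 + 2120*I*sqrt(265)/65288358811449689 ≈ -1.6883e-5 + 5.286e-13*I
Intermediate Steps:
r = -4/265 (r = 4*(-1/265) = -4/265 ≈ -0.015094)
n(Z) = Z**(3/2)
1/(n(r) - 59231) = 1/((-4/265)**(3/2) - 59231) = 1/(-8*I*sqrt(265)/70225 - 59231) = 1/(-59231 - 8*I*sqrt(265)/70225)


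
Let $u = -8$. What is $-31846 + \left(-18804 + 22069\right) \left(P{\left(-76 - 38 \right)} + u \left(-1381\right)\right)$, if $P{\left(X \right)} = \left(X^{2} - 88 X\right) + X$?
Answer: $110854084$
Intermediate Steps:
$P{\left(X \right)} = X^{2} - 87 X$
$-31846 + \left(-18804 + 22069\right) \left(P{\left(-76 - 38 \right)} + u \left(-1381\right)\right) = -31846 + \left(-18804 + 22069\right) \left(\left(-76 - 38\right) \left(-87 - 114\right) - -11048\right) = -31846 + 3265 \left(\left(-76 - 38\right) \left(-87 - 114\right) + 11048\right) = -31846 + 3265 \left(- 114 \left(-87 - 114\right) + 11048\right) = -31846 + 3265 \left(\left(-114\right) \left(-201\right) + 11048\right) = -31846 + 3265 \left(22914 + 11048\right) = -31846 + 3265 \cdot 33962 = -31846 + 110885930 = 110854084$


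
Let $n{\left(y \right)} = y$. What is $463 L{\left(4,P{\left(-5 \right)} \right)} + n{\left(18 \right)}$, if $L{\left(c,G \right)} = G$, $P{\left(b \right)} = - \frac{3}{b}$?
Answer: $\frac{1479}{5} \approx 295.8$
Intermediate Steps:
$463 L{\left(4,P{\left(-5 \right)} \right)} + n{\left(18 \right)} = 463 \left(- \frac{3}{-5}\right) + 18 = 463 \left(\left(-3\right) \left(- \frac{1}{5}\right)\right) + 18 = 463 \cdot \frac{3}{5} + 18 = \frac{1389}{5} + 18 = \frac{1479}{5}$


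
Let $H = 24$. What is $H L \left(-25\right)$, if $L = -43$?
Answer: $25800$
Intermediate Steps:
$H L \left(-25\right) = 24 \left(-43\right) \left(-25\right) = \left(-1032\right) \left(-25\right) = 25800$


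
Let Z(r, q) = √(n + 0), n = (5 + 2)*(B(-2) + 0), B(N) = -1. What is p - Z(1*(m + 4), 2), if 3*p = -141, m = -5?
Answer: -47 - I*√7 ≈ -47.0 - 2.6458*I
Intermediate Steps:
n = -7 (n = (5 + 2)*(-1 + 0) = 7*(-1) = -7)
Z(r, q) = I*√7 (Z(r, q) = √(-7 + 0) = √(-7) = I*√7)
p = -47 (p = (⅓)*(-141) = -47)
p - Z(1*(m + 4), 2) = -47 - I*√7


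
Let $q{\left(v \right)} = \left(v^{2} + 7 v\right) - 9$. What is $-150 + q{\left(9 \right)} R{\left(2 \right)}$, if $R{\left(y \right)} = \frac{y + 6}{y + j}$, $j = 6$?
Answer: $-15$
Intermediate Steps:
$q{\left(v \right)} = -9 + v^{2} + 7 v$
$R{\left(y \right)} = 1$ ($R{\left(y \right)} = \frac{y + 6}{y + 6} = \frac{6 + y}{6 + y} = 1$)
$-150 + q{\left(9 \right)} R{\left(2 \right)} = -150 + \left(-9 + 9^{2} + 7 \cdot 9\right) 1 = -150 + \left(-9 + 81 + 63\right) 1 = -150 + 135 \cdot 1 = -150 + 135 = -15$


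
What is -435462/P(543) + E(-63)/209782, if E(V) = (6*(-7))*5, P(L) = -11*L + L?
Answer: 7612579082/94926355 ≈ 80.195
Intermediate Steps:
P(L) = -10*L
E(V) = -210 (E(V) = -42*5 = -210)
-435462/P(543) + E(-63)/209782 = -435462/((-10*543)) - 210/209782 = -435462/(-5430) - 210*1/209782 = -435462*(-1/5430) - 105/104891 = 72577/905 - 105/104891 = 7612579082/94926355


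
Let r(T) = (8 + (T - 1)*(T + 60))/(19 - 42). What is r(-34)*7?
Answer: 6314/23 ≈ 274.52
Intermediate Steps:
r(T) = -8/23 - (-1 + T)*(60 + T)/23 (r(T) = (8 + (-1 + T)*(60 + T))/(-23) = (8 + (-1 + T)*(60 + T))*(-1/23) = -8/23 - (-1 + T)*(60 + T)/23)
r(-34)*7 = (52/23 - 59/23*(-34) - 1/23*(-34)²)*7 = (52/23 + 2006/23 - 1/23*1156)*7 = (52/23 + 2006/23 - 1156/23)*7 = (902/23)*7 = 6314/23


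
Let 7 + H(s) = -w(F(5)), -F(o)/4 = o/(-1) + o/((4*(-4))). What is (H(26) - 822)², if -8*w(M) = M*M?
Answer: 9778638769/16384 ≈ 5.9684e+5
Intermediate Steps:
F(o) = 17*o/4 (F(o) = -4*(o/(-1) + o/((4*(-4)))) = -4*(o*(-1) + o/(-16)) = -4*(-o + o*(-1/16)) = -4*(-o - o/16) = -(-17)*o/4 = 17*o/4)
w(M) = -M²/8 (w(M) = -M*M/8 = -M²/8)
H(s) = 6329/128 (H(s) = -7 - (-1)*((17/4)*5)²/8 = -7 - (-1)*(85/4)²/8 = -7 - (-1)*7225/(8*16) = -7 - 1*(-7225/128) = -7 + 7225/128 = 6329/128)
(H(26) - 822)² = (6329/128 - 822)² = (-98887/128)² = 9778638769/16384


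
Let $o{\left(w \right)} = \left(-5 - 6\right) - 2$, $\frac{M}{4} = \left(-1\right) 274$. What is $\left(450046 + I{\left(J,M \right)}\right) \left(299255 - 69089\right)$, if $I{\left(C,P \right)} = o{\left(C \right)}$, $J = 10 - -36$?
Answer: $103582295478$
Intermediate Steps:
$M = -1096$ ($M = 4 \left(\left(-1\right) 274\right) = 4 \left(-274\right) = -1096$)
$o{\left(w \right)} = -13$ ($o{\left(w \right)} = -11 - 2 = -13$)
$J = 46$ ($J = 10 + 36 = 46$)
$I{\left(C,P \right)} = -13$
$\left(450046 + I{\left(J,M \right)}\right) \left(299255 - 69089\right) = \left(450046 - 13\right) \left(299255 - 69089\right) = 450033 \cdot 230166 = 103582295478$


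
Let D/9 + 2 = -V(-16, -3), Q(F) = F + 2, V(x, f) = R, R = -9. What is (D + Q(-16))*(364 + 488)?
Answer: 41748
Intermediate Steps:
V(x, f) = -9
Q(F) = 2 + F
D = 63 (D = -18 + 9*(-1*(-9)) = -18 + 9*9 = -18 + 81 = 63)
(D + Q(-16))*(364 + 488) = (63 + (2 - 16))*(364 + 488) = (63 - 14)*852 = 49*852 = 41748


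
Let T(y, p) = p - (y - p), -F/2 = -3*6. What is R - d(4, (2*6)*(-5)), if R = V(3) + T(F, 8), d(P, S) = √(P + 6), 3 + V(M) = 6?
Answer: -17 - √10 ≈ -20.162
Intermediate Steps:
F = 36 (F = -(-6)*6 = -2*(-18) = 36)
T(y, p) = -y + 2*p (T(y, p) = p + (p - y) = -y + 2*p)
V(M) = 3 (V(M) = -3 + 6 = 3)
d(P, S) = √(6 + P)
R = -17 (R = 3 + (-1*36 + 2*8) = 3 + (-36 + 16) = 3 - 20 = -17)
R - d(4, (2*6)*(-5)) = -17 - √(6 + 4) = -17 - √10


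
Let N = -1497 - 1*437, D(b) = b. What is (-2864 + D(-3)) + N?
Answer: -4801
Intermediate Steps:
N = -1934 (N = -1497 - 437 = -1934)
(-2864 + D(-3)) + N = (-2864 - 3) - 1934 = -2867 - 1934 = -4801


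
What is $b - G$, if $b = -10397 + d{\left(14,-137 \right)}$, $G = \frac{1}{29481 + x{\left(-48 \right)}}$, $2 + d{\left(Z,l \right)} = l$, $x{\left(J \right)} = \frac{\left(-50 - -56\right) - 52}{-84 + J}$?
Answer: $- \frac{20500622250}{1945769} \approx -10536.0$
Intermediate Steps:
$x{\left(J \right)} = - \frac{46}{-84 + J}$ ($x{\left(J \right)} = \frac{\left(-50 + 56\right) - 52}{-84 + J} = \frac{6 - 52}{-84 + J} = - \frac{46}{-84 + J}$)
$d{\left(Z,l \right)} = -2 + l$
$G = \frac{66}{1945769}$ ($G = \frac{1}{29481 - \frac{46}{-84 - 48}} = \frac{1}{29481 - \frac{46}{-132}} = \frac{1}{29481 - - \frac{23}{66}} = \frac{1}{29481 + \frac{23}{66}} = \frac{1}{\frac{1945769}{66}} = \frac{66}{1945769} \approx 3.392 \cdot 10^{-5}$)
$b = -10536$ ($b = -10397 - 139 = -10536$)
$b - G = -10536 - \frac{66}{1945769} = - \frac{20500622250}{1945769}$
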